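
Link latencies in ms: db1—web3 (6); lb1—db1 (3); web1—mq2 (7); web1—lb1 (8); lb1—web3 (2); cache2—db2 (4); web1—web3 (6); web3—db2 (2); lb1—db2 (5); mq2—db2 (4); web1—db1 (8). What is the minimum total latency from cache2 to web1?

12

A few of the cache2→web1 routes:
cache2 → db2 → lb1 → web1: 4 + 5 + 8 = 17
cache2 → db2 → web3 → web1: 4 + 2 + 6 = 12
cache2 → db2 → mq2 → web1: 4 + 4 + 7 = 15
cache2 → db2 → web3 → lb1 → web1: 4 + 2 + 2 + 8 = 16
Best route has total 12 ms.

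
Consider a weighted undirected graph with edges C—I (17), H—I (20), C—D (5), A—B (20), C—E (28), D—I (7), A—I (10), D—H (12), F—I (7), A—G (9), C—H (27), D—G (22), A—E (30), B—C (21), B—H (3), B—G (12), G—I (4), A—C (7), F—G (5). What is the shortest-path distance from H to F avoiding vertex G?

26

A few of the H→F routes:
H-D-C-I-F: 12 + 5 + 17 + 7 = 41
H-I-F: 20 + 7 = 27
H-D-I-F: 12 + 7 + 7 = 26
H-D-C-A-I-F: 12 + 5 + 7 + 10 + 7 = 41
H-B-A-I-F: 3 + 20 + 10 + 7 = 40
Shortest: 26.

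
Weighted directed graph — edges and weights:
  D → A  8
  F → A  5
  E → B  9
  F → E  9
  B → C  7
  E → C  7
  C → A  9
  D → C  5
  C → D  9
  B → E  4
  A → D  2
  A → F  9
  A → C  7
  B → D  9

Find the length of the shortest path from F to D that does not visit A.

25

Paths from F to D avoiding A:
F - E - B - C - D: 9 + 9 + 7 + 9 = 34
F - E - C - D: 9 + 7 + 9 = 25
F - E - B - D: 9 + 9 + 9 = 27
Best route has total 25.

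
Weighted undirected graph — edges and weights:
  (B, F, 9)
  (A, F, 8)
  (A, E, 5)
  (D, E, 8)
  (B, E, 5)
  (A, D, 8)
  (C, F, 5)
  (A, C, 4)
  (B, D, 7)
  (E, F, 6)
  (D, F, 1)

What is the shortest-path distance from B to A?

10

A few of the B→A routes:
B - F - A: 9 + 8 = 17
B - D - A: 7 + 8 = 15
B - E - A: 5 + 5 = 10
B - D - F - A: 7 + 1 + 8 = 16
Shortest: 10.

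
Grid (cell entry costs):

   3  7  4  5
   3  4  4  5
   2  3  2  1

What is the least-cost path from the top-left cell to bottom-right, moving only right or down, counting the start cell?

14

Take [0,0] → [1,0] → [2,0] → [2,1] → [2,2] → [2,3] for a total of 3 + 3 + 2 + 3 + 2 + 1 = 14.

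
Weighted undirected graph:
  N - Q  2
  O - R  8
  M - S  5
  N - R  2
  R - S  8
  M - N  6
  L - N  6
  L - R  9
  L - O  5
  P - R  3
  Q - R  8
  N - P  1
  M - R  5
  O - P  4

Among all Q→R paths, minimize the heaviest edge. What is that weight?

2

Checking several routes:
Q → N → R: max(2, 2) = 2
Q → N → P → R: max(2, 1, 3) = 3
Q → N → L → O → P → R: max(2, 6, 5, 4, 3) = 6
Q → N → M → R: max(2, 6, 5) = 6
Best route has worst link 2.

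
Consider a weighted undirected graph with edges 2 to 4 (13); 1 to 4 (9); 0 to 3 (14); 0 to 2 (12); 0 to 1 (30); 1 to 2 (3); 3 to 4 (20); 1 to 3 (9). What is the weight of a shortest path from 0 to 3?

A few of the 0→3 routes:
0→3: 14
0→1→3: 30 + 9 = 39
0→2→1→3: 12 + 3 + 9 = 24
Shortest: 14.

14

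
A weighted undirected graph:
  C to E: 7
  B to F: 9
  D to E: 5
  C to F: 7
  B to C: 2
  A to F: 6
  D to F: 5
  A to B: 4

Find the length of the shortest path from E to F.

Routes from E to F:
E→D→F: 5 + 5 = 10
E→C→B→A→F: 7 + 2 + 4 + 6 = 19
E→C→F: 7 + 7 = 14
E→C→B→F: 7 + 2 + 9 = 18
The minimum is 10.

10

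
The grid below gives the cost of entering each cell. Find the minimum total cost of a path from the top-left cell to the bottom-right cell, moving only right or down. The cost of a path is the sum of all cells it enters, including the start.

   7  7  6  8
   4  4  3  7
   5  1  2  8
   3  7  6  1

One optimal route is (0,0) -> (1,0) -> (1,1) -> (2,1) -> (2,2) -> (3,2) -> (3,3).
Its cost is 7 + 4 + 4 + 1 + 2 + 6 + 1 = 25.
For comparison, the top-then-right route costs 44.

25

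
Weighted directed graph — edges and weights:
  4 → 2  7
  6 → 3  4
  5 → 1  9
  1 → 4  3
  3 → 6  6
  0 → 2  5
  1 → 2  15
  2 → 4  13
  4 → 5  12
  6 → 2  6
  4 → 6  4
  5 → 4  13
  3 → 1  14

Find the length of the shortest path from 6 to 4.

Paths from 6 to 4:
6 -> 2 -> 4: 6 + 13 = 19
6 -> 3 -> 1 -> 2 -> 4: 4 + 14 + 15 + 13 = 46
6 -> 3 -> 1 -> 4: 4 + 14 + 3 = 21
Shortest: 19.

19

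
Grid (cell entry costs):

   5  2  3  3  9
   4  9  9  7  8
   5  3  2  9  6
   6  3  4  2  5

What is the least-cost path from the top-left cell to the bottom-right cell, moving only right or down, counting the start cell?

30

Cheapest: [0,0] [1,0] [2,0] [2,1] [2,2] [3,2] [3,3] [3,4]
  5 + 4 + 5 + 3 + 2 + 4 + 2 + 5 = 30
For comparison, the top-then-right route costs 41.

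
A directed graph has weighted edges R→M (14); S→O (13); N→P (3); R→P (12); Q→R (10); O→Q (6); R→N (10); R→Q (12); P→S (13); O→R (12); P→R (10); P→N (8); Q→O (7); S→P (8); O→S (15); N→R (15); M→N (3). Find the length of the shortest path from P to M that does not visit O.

24

Routes from P to M avoiding O:
P → R → M: 10 + 14 = 24
P → N → R → M: 8 + 15 + 14 = 37
The minimum is 24.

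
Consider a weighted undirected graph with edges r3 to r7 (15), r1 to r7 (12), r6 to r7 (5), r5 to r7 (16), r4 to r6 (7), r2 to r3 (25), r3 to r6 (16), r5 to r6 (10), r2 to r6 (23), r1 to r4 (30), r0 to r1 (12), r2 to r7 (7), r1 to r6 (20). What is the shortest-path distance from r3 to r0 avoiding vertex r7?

A few of the r3→r0 routes:
r3 → r2 → r6 → r1 → r0: 25 + 23 + 20 + 12 = 80
r3 → r6 → r4 → r1 → r0: 16 + 7 + 30 + 12 = 65
r3 → r6 → r1 → r0: 16 + 20 + 12 = 48
Shortest: 48.

48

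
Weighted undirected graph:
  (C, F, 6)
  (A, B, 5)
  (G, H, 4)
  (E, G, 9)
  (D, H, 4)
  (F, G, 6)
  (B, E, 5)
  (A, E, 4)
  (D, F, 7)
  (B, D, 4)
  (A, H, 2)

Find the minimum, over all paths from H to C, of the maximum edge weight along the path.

Comparing a few candidate routes:
H -> D -> F -> C: max(4, 7, 6) = 7
H -> A -> B -> D -> F -> C: max(2, 5, 4, 7, 6) = 7
H -> G -> E -> B -> D -> F -> C: max(4, 9, 5, 4, 7, 6) = 9
H -> A -> E -> B -> D -> F -> C: max(2, 4, 5, 4, 7, 6) = 7
H -> G -> E -> A -> B -> D -> F -> C: max(4, 9, 4, 5, 4, 7, 6) = 9
H -> G -> F -> C: max(4, 6, 6) = 6
Best route has worst link 6.

6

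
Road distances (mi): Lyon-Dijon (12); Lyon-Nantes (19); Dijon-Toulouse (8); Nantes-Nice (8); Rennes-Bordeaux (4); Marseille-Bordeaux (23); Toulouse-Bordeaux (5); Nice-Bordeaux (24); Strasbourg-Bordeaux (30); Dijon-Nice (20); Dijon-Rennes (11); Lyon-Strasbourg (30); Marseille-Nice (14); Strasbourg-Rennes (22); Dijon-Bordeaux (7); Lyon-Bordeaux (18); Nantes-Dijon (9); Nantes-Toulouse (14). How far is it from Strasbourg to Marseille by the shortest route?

49

Comparing a few candidate routes:
Strasbourg -> Rennes -> Bordeaux -> Dijon -> Nantes -> Nice -> Marseille: 22 + 4 + 7 + 9 + 8 + 14 = 64
Strasbourg -> Rennes -> Bordeaux -> Nice -> Marseille: 22 + 4 + 24 + 14 = 64
Strasbourg -> Rennes -> Bordeaux -> Marseille: 22 + 4 + 23 = 49
Strasbourg -> Bordeaux -> Marseille: 30 + 23 = 53
Strasbourg -> Rennes -> Dijon -> Bordeaux -> Marseille: 22 + 11 + 7 + 23 = 63
Strasbourg -> Rennes -> Dijon -> Nantes -> Nice -> Marseille: 22 + 11 + 9 + 8 + 14 = 64
The minimum is 49 mi.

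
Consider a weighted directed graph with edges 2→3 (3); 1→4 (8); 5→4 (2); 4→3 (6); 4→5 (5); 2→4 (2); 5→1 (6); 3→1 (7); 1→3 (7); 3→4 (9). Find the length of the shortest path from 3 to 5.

Candidate routes:
3 -> 1 -> 4 -> 5: 7 + 8 + 5 = 20
3 -> 4 -> 5: 9 + 5 = 14
The minimum is 14.

14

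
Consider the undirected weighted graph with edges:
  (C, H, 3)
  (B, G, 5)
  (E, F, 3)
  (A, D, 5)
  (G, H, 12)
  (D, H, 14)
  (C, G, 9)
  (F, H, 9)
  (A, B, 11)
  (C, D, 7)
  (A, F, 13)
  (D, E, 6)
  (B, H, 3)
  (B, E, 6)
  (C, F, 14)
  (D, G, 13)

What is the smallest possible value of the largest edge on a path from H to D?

Some routes from H to D:
H -> F -> E -> B -> G -> C -> D: max(9, 3, 6, 5, 9, 7) = 9
H -> C -> D: max(3, 7) = 7
H -> C -> G -> B -> E -> D: max(3, 9, 5, 6, 6) = 9
H -> F -> E -> D: max(9, 3, 6) = 9
H -> B -> G -> C -> D: max(3, 5, 9, 7) = 9
H -> B -> E -> D: max(3, 6, 6) = 6
Smallest bottleneck: 6.

6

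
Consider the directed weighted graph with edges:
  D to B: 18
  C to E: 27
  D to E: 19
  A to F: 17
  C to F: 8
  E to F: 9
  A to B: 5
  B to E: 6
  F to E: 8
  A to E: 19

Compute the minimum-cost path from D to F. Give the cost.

28

Routes from D to F:
D-E-F: 19 + 9 = 28
D-B-E-F: 18 + 6 + 9 = 33
Best route has total 28.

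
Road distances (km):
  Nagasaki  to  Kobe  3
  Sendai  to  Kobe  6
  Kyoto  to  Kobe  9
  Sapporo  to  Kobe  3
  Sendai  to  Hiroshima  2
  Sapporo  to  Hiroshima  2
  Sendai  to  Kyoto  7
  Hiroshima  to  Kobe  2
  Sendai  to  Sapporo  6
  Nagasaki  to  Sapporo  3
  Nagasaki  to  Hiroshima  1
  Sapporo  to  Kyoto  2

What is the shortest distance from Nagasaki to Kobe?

3

A few of the Nagasaki→Kobe routes:
Nagasaki→Hiroshima→Kobe: 1 + 2 = 3
Nagasaki→Kobe: 3
Nagasaki→Sapporo→Kobe: 3 + 3 = 6
Shortest: 3 km.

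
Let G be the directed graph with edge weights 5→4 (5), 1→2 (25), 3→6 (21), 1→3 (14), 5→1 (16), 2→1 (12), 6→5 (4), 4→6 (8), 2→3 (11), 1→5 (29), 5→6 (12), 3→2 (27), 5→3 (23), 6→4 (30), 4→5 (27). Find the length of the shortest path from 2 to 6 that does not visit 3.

53

Routes from 2 to 6 avoiding 3:
2 - 1 - 5 - 6: 12 + 29 + 12 = 53
2 - 1 - 5 - 4 - 6: 12 + 29 + 5 + 8 = 54
The minimum is 53.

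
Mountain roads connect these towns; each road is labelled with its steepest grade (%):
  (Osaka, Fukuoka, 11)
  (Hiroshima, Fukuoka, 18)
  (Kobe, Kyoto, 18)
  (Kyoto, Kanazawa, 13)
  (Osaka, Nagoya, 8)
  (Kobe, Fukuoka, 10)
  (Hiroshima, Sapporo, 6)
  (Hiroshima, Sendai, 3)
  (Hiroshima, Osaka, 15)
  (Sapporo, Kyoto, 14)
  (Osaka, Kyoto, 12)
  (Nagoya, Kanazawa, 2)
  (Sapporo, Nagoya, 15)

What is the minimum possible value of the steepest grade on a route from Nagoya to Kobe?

11

Some routes from Nagoya to Kobe:
Nagoya-Osaka-Fukuoka-Kobe: max(8, 11, 10) = 11
Nagoya-Kanazawa-Kyoto-Osaka-Fukuoka-Kobe: max(2, 13, 12, 11, 10) = 13
Nagoya-Sapporo-Kyoto-Osaka-Fukuoka-Kobe: max(15, 14, 12, 11, 10) = 15
Nagoya-Sapporo-Hiroshima-Osaka-Fukuoka-Kobe: max(15, 6, 15, 11, 10) = 15
Best route has worst link 11%.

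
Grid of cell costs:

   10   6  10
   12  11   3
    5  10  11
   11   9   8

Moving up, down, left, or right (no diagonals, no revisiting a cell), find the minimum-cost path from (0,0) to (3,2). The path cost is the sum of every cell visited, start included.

48

Best path: (0,0)→(0,1)→(0,2)→(1,2)→(2,2)→(3,2)
Cost: 10 + 6 + 10 + 3 + 11 + 8 = 48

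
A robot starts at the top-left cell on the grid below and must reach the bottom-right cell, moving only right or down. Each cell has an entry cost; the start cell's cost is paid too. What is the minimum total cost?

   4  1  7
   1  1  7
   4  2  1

9

One optimal route is (0,0) → (0,1) → (1,1) → (2,1) → (2,2).
Its cost is 4 + 1 + 1 + 2 + 1 = 9.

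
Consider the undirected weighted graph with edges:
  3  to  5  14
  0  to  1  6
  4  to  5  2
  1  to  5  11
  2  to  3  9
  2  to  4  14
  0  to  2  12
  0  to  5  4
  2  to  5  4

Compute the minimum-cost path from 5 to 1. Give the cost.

10

Paths from 5 to 1:
5-0-1: 4 + 6 = 10
5-4-2-0-1: 2 + 14 + 12 + 6 = 34
5-2-0-1: 4 + 12 + 6 = 22
5-1: 11
5-3-2-0-1: 14 + 9 + 12 + 6 = 41
Shortest: 10.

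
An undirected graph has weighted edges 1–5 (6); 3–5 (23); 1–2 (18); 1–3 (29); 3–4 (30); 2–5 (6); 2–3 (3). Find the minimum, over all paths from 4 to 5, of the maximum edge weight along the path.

Checking several routes:
4 -> 3 -> 1 -> 2 -> 5: max(30, 29, 18, 6) = 30
4 -> 3 -> 5: max(30, 23) = 30
4 -> 3 -> 1 -> 5: max(30, 29, 6) = 30
4 -> 3 -> 2 -> 1 -> 5: max(30, 3, 18, 6) = 30
Smallest bottleneck: 30.

30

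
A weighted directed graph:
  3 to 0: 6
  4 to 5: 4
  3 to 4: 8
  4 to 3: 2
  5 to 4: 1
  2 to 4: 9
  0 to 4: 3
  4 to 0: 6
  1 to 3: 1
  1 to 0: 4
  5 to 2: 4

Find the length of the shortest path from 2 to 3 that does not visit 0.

Routes from 2 to 3 avoiding 0:
2 -> 4 -> 3: 9 + 2 = 11
The minimum is 11.

11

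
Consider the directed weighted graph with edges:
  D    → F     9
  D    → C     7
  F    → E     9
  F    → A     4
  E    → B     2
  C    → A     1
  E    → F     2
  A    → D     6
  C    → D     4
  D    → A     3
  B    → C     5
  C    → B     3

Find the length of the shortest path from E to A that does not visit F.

Paths from E to A avoiding F:
E -> B -> C -> A: 2 + 5 + 1 = 8
E -> B -> C -> D -> A: 2 + 5 + 4 + 3 = 14
Shortest: 8.

8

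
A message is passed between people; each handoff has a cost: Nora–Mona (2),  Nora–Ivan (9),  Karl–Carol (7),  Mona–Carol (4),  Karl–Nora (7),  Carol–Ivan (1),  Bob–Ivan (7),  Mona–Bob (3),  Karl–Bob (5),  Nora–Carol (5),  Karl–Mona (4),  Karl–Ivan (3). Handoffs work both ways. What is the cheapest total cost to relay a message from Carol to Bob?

A few of the Carol→Bob routes:
Carol - Ivan - Karl - Bob: 1 + 3 + 5 = 9
Carol - Mona - Bob: 4 + 3 = 7
Carol - Ivan - Bob: 1 + 7 = 8
Carol - Nora - Mona - Bob: 5 + 2 + 3 = 10
Best route has total 7.

7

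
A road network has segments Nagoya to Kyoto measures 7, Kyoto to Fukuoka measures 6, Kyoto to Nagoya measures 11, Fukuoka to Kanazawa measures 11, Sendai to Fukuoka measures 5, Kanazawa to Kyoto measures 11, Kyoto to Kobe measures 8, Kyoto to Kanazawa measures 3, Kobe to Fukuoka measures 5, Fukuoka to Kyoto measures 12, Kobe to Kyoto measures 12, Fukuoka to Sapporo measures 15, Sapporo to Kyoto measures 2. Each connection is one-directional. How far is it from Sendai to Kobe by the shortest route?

25

Candidate routes:
Sendai -> Fukuoka -> Sapporo -> Kyoto -> Kobe: 5 + 15 + 2 + 8 = 30
Sendai -> Fukuoka -> Kanazawa -> Kyoto -> Kobe: 5 + 11 + 11 + 8 = 35
Sendai -> Fukuoka -> Kyoto -> Kobe: 5 + 12 + 8 = 25
Best route has total 25.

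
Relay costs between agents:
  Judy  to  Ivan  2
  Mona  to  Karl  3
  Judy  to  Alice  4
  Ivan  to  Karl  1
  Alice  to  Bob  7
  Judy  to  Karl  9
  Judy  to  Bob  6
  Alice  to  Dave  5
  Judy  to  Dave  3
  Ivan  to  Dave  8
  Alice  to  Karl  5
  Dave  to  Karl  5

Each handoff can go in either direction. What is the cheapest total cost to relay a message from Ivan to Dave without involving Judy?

Routes from Ivan to Dave avoiding Judy:
Ivan→Karl→Dave: 1 + 5 = 6
Ivan→Dave: 8
Ivan→Karl→Alice→Dave: 1 + 5 + 5 = 11
Best route has total 6.

6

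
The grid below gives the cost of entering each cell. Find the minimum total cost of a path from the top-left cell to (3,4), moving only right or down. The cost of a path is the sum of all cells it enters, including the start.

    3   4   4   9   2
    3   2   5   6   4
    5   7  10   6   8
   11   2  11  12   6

Cheapest: r0c0 r1c0 r1c1 r1c2 r1c3 r1c4 r2c4 r3c4
  3 + 3 + 2 + 5 + 6 + 4 + 8 + 6 = 37
For comparison, the top-then-right route costs 40.

37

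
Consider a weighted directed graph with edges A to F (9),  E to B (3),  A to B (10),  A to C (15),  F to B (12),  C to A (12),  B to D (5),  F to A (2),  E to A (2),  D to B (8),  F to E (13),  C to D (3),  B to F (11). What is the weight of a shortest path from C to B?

Paths from C to B:
C-A-F-E-B: 12 + 9 + 13 + 3 = 37
C-A-F-B: 12 + 9 + 12 = 33
C-D-B: 3 + 8 = 11
C-A-B: 12 + 10 = 22
Best route has total 11.

11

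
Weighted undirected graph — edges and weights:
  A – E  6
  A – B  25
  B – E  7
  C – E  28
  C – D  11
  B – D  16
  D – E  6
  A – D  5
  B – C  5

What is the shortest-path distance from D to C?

11

Some routes from D to C:
D → E → B → C: 6 + 7 + 5 = 18
D → C: 11
D → B → C: 16 + 5 = 21
D → A → B → C: 5 + 25 + 5 = 35
D → A → E → B → C: 5 + 6 + 7 + 5 = 23
D → E → C: 6 + 28 = 34
The minimum is 11.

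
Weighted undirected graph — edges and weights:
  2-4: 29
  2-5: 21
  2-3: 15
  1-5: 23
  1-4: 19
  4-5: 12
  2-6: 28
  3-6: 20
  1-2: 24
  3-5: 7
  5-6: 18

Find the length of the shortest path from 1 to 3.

Comparing a few candidate routes:
1→5→3: 23 + 7 = 30
1→4→5→3: 19 + 12 + 7 = 38
1→2→5→3: 24 + 21 + 7 = 52
1→2→3: 24 + 15 = 39
1→5→2→3: 23 + 21 + 15 = 59
The minimum is 30.

30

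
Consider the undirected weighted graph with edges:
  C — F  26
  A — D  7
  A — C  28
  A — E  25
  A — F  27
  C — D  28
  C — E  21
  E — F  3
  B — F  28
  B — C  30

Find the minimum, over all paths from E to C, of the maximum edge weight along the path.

Comparing a few candidate routes:
E-F-A-C: max(3, 27, 28) = 28
E-F-A-D-C: max(3, 27, 7, 28) = 28
E-C: max(21) = 21
E-A-F-C: max(25, 27, 26) = 27
E-F-C: max(3, 26) = 26
Smallest bottleneck: 21.

21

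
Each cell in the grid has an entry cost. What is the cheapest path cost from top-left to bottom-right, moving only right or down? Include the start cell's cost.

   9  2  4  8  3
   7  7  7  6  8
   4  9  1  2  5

Cheapest: r0c0 r0c1 r0c2 r1c2 r2c2 r2c3 r2c4
  9 + 2 + 4 + 7 + 1 + 2 + 5 = 30

30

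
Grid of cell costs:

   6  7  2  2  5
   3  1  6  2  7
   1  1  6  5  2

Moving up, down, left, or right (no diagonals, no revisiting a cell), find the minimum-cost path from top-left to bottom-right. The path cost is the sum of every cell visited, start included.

One optimal route is (0,0) (1,0) (1,1) (2,1) (2,2) (2,3) (2,4).
Its cost is 6 + 3 + 1 + 1 + 6 + 5 + 2 = 24.

24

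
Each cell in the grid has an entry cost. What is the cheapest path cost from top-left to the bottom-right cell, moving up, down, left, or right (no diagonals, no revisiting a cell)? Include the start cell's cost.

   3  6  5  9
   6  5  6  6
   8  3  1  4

One optimal route is [0,0] -> [0,1] -> [1,1] -> [2,1] -> [2,2] -> [2,3].
Its cost is 3 + 6 + 5 + 3 + 1 + 4 = 22.

22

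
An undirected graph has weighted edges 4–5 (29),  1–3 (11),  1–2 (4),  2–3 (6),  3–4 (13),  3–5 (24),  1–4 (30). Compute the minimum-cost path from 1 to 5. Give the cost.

34

A few of the 1→5 routes:
1→3→4→5: 11 + 13 + 29 = 53
1→2→3→5: 4 + 6 + 24 = 34
1→2→3→4→5: 4 + 6 + 13 + 29 = 52
1→3→5: 11 + 24 = 35
Best route has total 34.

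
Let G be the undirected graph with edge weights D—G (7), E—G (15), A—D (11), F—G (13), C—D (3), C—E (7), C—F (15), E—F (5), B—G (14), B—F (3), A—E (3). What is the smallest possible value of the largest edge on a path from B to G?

7

Some routes from B to G:
B → F → E → C → D → G: max(3, 5, 7, 3, 7) = 7
B → F → G: max(3, 13) = 13
B → F → E → A → D → G: max(3, 5, 3, 11, 7) = 11
The minimum achievable maximum is 7.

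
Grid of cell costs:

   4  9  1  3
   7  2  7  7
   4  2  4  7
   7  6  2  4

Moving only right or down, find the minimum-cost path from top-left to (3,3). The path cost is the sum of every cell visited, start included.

One optimal route is (0,0)→(1,0)→(1,1)→(2,1)→(2,2)→(3,2)→(3,3).
Its cost is 4 + 7 + 2 + 2 + 4 + 2 + 4 = 25.

25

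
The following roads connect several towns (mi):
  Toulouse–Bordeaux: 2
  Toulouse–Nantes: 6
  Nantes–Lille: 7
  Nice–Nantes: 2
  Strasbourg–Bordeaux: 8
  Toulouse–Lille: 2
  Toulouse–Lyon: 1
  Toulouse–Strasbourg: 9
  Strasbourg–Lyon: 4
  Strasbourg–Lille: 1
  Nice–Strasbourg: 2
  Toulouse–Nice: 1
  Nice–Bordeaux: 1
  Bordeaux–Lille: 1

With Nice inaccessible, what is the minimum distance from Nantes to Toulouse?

6

A few of the Nantes→Toulouse routes:
Nantes-Lille-Bordeaux-Toulouse: 7 + 1 + 2 = 10
Nantes-Lille-Toulouse: 7 + 2 = 9
Nantes-Toulouse: 6
Shortest: 6 mi.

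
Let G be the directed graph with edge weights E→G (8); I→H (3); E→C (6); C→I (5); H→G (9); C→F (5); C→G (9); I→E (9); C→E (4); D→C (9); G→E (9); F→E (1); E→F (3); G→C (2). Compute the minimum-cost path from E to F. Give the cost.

3

Paths from E to F:
E - G - C - F: 8 + 2 + 5 = 15
E - C - F: 6 + 5 = 11
E - F: 3
Best route has total 3.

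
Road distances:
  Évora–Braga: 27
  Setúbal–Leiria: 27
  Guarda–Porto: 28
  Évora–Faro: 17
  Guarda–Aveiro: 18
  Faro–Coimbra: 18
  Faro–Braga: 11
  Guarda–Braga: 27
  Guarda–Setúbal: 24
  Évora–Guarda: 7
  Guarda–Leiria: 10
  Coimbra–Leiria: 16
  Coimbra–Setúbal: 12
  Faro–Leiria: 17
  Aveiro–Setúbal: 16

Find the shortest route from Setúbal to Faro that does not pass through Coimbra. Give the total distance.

Checking several routes:
Setúbal - Guarda - Évora - Faro: 24 + 7 + 17 = 48
Setúbal - Leiria - Faro: 27 + 17 = 44
Setúbal - Guarda - Leiria - Faro: 24 + 10 + 17 = 51
Setúbal - Aveiro - Guarda - Évora - Faro: 16 + 18 + 7 + 17 = 58
Best route has total 44.

44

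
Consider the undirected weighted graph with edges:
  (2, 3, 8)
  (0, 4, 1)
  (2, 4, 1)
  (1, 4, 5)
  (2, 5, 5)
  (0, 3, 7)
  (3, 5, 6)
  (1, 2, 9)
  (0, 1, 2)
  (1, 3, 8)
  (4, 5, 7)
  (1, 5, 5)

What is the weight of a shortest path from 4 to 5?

6

Comparing a few candidate routes:
4-0-3-5: 1 + 7 + 6 = 14
4-0-1-5: 1 + 2 + 5 = 8
4-2-5: 1 + 5 = 6
4-2-3-5: 1 + 8 + 6 = 15
4-5: 7
4-1-5: 5 + 5 = 10
The minimum is 6.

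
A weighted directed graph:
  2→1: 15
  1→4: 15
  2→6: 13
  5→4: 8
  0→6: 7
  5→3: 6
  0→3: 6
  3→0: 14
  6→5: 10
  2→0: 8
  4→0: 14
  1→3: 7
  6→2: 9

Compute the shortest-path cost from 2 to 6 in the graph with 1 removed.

Candidate routes:
2 → 6: 13
2 → 0 → 6: 8 + 7 = 15
Best route has total 13.

13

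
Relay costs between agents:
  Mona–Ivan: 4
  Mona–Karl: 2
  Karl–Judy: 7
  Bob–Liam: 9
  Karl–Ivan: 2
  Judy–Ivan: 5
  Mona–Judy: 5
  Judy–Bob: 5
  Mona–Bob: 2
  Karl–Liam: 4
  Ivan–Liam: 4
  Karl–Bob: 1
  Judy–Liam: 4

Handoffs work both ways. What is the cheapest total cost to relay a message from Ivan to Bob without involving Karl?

6

Some routes from Ivan to Bob avoiding Karl:
Ivan → Judy → Bob: 5 + 5 = 10
Ivan → Liam → Judy → Bob: 4 + 4 + 5 = 13
Ivan → Mona → Bob: 4 + 2 = 6
Ivan → Judy → Mona → Bob: 5 + 5 + 2 = 12
Ivan → Liam → Bob: 4 + 9 = 13
The minimum is 6.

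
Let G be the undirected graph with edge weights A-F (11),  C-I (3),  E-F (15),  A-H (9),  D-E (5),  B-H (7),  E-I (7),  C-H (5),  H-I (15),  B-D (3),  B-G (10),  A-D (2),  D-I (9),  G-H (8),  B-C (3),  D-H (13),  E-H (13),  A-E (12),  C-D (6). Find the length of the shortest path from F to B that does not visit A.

23

Checking several routes:
F→E→I→D→B: 15 + 7 + 9 + 3 = 34
F→E→H→B: 15 + 13 + 7 = 35
F→E→D→B: 15 + 5 + 3 = 23
F→E→D→C→B: 15 + 5 + 6 + 3 = 29
F→E→I→C→B: 15 + 7 + 3 + 3 = 28
F→E→I→C→D→B: 15 + 7 + 3 + 6 + 3 = 34
Best route has total 23.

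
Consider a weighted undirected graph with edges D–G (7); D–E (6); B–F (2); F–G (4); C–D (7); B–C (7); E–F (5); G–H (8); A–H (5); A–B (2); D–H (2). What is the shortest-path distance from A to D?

Comparing a few candidate routes:
A → B → F → G → D: 2 + 2 + 4 + 7 = 15
A → B → F → E → D: 2 + 2 + 5 + 6 = 15
A → H → D: 5 + 2 = 7
The minimum is 7.

7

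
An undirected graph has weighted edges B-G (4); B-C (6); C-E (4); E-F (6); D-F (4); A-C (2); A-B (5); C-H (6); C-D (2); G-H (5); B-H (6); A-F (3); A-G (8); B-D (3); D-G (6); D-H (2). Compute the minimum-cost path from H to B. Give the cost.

5

Some routes from H to B:
H -> G -> B: 5 + 4 = 9
H -> D -> C -> A -> B: 2 + 2 + 2 + 5 = 11
H -> C -> D -> B: 6 + 2 + 3 = 11
H -> D -> B: 2 + 3 = 5
H -> B: 6
H -> D -> C -> B: 2 + 2 + 6 = 10
The minimum is 5.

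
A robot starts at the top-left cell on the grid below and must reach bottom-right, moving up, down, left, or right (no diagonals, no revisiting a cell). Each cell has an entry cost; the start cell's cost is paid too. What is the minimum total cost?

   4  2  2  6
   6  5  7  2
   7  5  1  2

18

Take [0,0] → [0,1] → [0,2] → [0,3] → [1,3] → [2,3] for a total of 4 + 2 + 2 + 6 + 2 + 2 = 18.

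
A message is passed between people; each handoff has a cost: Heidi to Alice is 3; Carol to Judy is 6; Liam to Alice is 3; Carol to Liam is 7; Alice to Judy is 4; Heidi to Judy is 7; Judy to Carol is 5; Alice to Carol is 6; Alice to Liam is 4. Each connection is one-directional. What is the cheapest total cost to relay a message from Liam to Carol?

Routes from Liam to Carol:
Liam - Alice - Carol: 3 + 6 = 9
Liam - Alice - Judy - Carol: 3 + 4 + 5 = 12
The minimum is 9.

9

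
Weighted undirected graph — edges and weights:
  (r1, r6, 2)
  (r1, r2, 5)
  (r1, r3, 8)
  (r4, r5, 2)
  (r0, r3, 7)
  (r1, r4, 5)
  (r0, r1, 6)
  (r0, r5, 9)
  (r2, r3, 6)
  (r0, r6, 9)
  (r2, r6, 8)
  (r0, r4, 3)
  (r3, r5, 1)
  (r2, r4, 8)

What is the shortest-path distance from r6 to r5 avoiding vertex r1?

14

A few of the r6→r5 routes:
r6 - r2 - r4 - r5: 8 + 8 + 2 = 18
r6 - r2 - r3 - r0 - r4 - r5: 8 + 6 + 7 + 3 + 2 = 26
r6 - r0 - r5: 9 + 9 = 18
r6 - r0 - r4 - r5: 9 + 3 + 2 = 14
r6 - r2 - r3 - r5: 8 + 6 + 1 = 15
r6 - r0 - r3 - r5: 9 + 7 + 1 = 17
Shortest: 14.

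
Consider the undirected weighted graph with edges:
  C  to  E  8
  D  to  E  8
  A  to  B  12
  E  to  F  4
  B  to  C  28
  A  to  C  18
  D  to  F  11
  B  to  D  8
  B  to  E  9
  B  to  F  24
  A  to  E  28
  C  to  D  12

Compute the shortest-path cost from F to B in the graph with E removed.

19

Paths from F to B avoiding E:
F - D - C - B: 11 + 12 + 28 = 51
F - B: 24
F - D - C - A - B: 11 + 12 + 18 + 12 = 53
F - D - B: 11 + 8 = 19
Shortest: 19.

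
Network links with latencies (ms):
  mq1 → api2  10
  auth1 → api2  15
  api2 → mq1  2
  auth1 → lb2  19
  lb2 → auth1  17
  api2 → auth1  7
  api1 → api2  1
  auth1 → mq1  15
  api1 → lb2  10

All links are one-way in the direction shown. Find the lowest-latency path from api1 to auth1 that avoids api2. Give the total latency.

27

Routes from api1 to auth1 avoiding api2:
api1→lb2→auth1: 10 + 17 = 27
The minimum is 27 ms.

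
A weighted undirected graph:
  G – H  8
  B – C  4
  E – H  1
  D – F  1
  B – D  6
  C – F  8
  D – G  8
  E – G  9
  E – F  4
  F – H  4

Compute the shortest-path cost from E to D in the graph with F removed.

Paths from E to D avoiding F:
E - G - D: 9 + 8 = 17
E - H - G - D: 1 + 8 + 8 = 17
The minimum is 17.

17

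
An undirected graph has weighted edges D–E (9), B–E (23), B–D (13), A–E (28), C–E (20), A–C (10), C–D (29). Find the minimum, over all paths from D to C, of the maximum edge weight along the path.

Routes from D to C:
D → B → E → C: max(13, 23, 20) = 23
D → E → A → C: max(9, 28, 10) = 28
D → C: max(29) = 29
D → E → C: max(9, 20) = 20
D → B → E → A → C: max(13, 23, 28, 10) = 28
The minimum achievable maximum is 20.

20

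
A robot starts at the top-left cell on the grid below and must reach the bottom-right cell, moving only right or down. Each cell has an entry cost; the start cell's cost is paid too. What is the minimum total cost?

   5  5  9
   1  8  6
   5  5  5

Cheapest: [0,0] → [1,0] → [2,0] → [2,1] → [2,2]
  5 + 1 + 5 + 5 + 5 = 21
(Top row then right column would cost 30.)

21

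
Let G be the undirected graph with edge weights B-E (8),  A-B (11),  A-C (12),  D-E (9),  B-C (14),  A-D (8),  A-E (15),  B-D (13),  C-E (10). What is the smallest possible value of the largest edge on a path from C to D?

10

Some routes from C to D:
C - A - B - E - D: max(12, 11, 8, 9) = 12
C - E - B - A - D: max(10, 8, 11, 8) = 11
C - A - D: max(12, 8) = 12
C - E - D: max(10, 9) = 10
The minimum achievable maximum is 10.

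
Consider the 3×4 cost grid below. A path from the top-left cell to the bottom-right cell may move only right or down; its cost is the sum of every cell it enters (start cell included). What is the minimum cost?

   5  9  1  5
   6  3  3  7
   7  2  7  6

29

Path [0,0] [1,0] [1,1] [2,1] [2,2] [2,3]: 5 + 6 + 3 + 2 + 7 + 6 = 29.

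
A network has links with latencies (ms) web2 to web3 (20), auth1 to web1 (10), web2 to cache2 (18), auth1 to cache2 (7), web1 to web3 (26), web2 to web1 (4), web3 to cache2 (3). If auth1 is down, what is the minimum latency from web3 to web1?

24

Paths from web3 to web1 avoiding auth1:
web3 → cache2 → web2 → web1: 3 + 18 + 4 = 25
web3 → web2 → web1: 20 + 4 = 24
web3 → web1: 26
Best route has total 24 ms.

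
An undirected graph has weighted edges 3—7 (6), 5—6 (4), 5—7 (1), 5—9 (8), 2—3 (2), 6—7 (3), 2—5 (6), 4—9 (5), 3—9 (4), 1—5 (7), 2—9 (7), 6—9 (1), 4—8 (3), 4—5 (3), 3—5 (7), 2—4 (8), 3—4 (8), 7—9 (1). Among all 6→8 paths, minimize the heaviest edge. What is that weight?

3

Some routes from 6 to 8:
6 - 9 - 4 - 8: max(1, 5, 3) = 5
6 - 9 - 7 - 5 - 4 - 8: max(1, 1, 1, 3, 3) = 3
6 - 7 - 5 - 4 - 8: max(3, 1, 3, 3) = 3
6 - 5 - 4 - 8: max(4, 3, 3) = 4
Best route has worst link 3.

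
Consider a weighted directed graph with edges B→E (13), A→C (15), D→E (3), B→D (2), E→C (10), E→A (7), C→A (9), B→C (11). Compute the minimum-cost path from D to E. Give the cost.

Candidate routes:
D -> E: 3
Shortest: 3.

3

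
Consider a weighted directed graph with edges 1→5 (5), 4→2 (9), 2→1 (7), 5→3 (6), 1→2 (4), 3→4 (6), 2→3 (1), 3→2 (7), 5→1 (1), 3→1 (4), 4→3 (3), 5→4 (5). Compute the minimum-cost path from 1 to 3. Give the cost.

Paths from 1 to 3:
1→5→4→2→3: 5 + 5 + 9 + 1 = 20
1→5→3: 5 + 6 = 11
1→5→4→3: 5 + 5 + 3 = 13
1→2→3: 4 + 1 = 5
The minimum is 5.

5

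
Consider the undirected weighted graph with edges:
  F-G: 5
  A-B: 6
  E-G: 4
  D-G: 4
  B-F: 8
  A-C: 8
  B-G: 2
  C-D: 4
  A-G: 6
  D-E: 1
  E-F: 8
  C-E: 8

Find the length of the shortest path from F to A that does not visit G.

Candidate routes:
F→E→C→A: 8 + 8 + 8 = 24
F→B→A: 8 + 6 = 14
F→E→D→C→A: 8 + 1 + 4 + 8 = 21
Shortest: 14.

14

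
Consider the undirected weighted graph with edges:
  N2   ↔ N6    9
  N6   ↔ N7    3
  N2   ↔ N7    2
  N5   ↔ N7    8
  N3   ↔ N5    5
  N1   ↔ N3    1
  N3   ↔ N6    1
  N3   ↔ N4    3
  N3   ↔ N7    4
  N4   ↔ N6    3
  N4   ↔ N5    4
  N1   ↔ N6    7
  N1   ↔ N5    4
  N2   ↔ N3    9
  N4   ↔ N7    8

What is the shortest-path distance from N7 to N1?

Comparing a few candidate routes:
N7 - N6 - N3 - N1: 3 + 1 + 1 = 5
N7 - N6 - N1: 3 + 7 = 10
N7 - N6 - N4 - N3 - N1: 3 + 3 + 3 + 1 = 10
N7 - N3 - N1: 4 + 1 = 5
N7 - N2 - N3 - N1: 2 + 9 + 1 = 12
N7 - N3 - N6 - N1: 4 + 1 + 7 = 12
The minimum is 5.

5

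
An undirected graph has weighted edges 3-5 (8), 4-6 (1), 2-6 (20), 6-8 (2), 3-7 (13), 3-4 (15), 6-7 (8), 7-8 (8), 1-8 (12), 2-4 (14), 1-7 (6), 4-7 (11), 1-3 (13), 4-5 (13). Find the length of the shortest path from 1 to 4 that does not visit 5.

Checking several routes:
1 → 7 → 4: 6 + 11 = 17
1 → 7 → 6 → 4: 6 + 8 + 1 = 15
1 → 7 → 8 → 6 → 4: 6 + 8 + 2 + 1 = 17
1 → 8 → 6 → 4: 12 + 2 + 1 = 15
Shortest: 15.

15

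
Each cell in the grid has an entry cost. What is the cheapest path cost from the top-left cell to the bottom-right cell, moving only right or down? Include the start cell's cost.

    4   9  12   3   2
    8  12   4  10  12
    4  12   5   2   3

38

Take [0,0] → [1,0] → [1,1] → [1,2] → [2,2] → [2,3] → [2,4] for a total of 4 + 8 + 12 + 4 + 5 + 2 + 3 = 38.
(Top row then right column would cost 45.)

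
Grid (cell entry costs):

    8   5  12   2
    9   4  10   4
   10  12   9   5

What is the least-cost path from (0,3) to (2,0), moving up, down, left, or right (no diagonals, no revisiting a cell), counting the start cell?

Cheapest: [0,3] → [1,3] → [1,2] → [1,1] → [1,0] → [2,0]
  2 + 4 + 10 + 4 + 9 + 10 = 39

39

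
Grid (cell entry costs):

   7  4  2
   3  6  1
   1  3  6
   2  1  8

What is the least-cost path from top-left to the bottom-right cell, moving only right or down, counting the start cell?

22

Take r0c0 → r1c0 → r2c0 → r3c0 → r3c1 → r3c2 for a total of 7 + 3 + 1 + 2 + 1 + 8 = 22.
For comparison, the top-then-right route costs 28.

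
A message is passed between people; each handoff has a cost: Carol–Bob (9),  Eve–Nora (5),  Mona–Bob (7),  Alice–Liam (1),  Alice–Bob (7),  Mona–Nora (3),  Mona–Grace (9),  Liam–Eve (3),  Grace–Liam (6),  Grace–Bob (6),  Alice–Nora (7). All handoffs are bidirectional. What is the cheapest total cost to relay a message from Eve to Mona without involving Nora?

18

Paths from Eve to Mona avoiding Nora:
Eve → Liam → Alice → Bob → Grace → Mona: 3 + 1 + 7 + 6 + 9 = 26
Eve → Liam → Grace → Bob → Mona: 3 + 6 + 6 + 7 = 22
Eve → Liam → Grace → Mona: 3 + 6 + 9 = 18
Eve → Liam → Alice → Bob → Mona: 3 + 1 + 7 + 7 = 18
Shortest: 18.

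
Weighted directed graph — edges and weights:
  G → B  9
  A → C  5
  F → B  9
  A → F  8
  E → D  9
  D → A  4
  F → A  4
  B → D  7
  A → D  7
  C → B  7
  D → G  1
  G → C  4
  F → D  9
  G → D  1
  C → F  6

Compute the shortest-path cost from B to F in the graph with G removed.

19

Paths from B to F avoiding G:
B - D - A - F: 7 + 4 + 8 = 19
B - D - A - C - F: 7 + 4 + 5 + 6 = 22
Shortest: 19.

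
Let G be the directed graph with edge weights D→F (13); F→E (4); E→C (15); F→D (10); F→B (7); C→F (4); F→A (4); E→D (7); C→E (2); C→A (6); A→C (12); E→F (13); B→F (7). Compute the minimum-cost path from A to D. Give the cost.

21

Routes from A to D:
A → C → F → E → D: 12 + 4 + 4 + 7 = 27
A → C → E → F → D: 12 + 2 + 13 + 10 = 37
A → C → E → D: 12 + 2 + 7 = 21
A → C → F → D: 12 + 4 + 10 = 26
Shortest: 21.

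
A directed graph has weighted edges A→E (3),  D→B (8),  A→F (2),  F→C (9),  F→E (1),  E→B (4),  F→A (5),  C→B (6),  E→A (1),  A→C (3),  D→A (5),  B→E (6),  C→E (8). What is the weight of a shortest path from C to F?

Paths from C to F:
C→E→A→F: 8 + 1 + 2 = 11
C→B→E→A→F: 6 + 6 + 1 + 2 = 15
Best route has total 11.

11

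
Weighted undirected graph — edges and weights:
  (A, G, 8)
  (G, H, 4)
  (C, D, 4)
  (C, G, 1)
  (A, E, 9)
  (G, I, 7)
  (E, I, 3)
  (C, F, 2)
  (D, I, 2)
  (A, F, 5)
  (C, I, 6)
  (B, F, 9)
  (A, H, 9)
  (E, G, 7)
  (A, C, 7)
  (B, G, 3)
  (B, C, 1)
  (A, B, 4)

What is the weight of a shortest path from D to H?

A few of the D→H routes:
D → I → C → G → H: 2 + 6 + 1 + 4 = 13
D → I → G → H: 2 + 7 + 4 = 13
D → C → B → G → H: 4 + 1 + 3 + 4 = 12
D → C → G → H: 4 + 1 + 4 = 9
Shortest: 9.

9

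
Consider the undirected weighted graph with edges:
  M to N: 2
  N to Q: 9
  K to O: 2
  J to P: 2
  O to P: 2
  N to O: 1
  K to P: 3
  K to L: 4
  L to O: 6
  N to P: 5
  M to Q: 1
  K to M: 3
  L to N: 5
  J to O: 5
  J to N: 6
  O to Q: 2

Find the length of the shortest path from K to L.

A few of the K→L routes:
K - O - N - L: 2 + 1 + 5 = 8
K - O - L: 2 + 6 = 8
K - L: 4
The minimum is 4.

4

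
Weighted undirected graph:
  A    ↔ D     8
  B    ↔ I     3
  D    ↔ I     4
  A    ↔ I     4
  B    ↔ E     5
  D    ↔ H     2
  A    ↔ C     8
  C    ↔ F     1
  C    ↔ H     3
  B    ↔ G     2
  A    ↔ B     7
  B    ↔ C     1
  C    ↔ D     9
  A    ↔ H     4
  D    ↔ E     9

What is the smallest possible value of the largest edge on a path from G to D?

3

Checking several routes:
G -> B -> C -> H -> D: max(2, 1, 3, 2) = 3
G -> B -> A -> H -> D: max(2, 7, 4, 2) = 7
G -> B -> C -> H -> A -> I -> D: max(2, 1, 3, 4, 4, 4) = 4
G -> B -> I -> D: max(2, 3, 4) = 4
G -> B -> I -> A -> H -> D: max(2, 3, 4, 4, 2) = 4
Best route has worst link 3.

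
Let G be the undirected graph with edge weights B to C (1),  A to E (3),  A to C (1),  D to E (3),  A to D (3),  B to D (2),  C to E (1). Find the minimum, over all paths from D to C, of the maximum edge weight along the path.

2

Routes from D to C:
D→E→A→C: max(3, 3, 1) = 3
D→E→C: max(3, 1) = 3
D→B→C: max(2, 1) = 2
D→A→C: max(3, 1) = 3
D→A→E→C: max(3, 3, 1) = 3
Smallest bottleneck: 2.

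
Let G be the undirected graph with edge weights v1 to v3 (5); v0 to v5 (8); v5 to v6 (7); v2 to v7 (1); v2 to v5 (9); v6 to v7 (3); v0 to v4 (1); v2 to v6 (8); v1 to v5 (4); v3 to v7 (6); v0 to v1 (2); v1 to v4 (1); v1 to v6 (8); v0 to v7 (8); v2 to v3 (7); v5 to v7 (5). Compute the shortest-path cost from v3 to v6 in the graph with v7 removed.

13

Comparing a few candidate routes:
v3→v1→v5→v6: 5 + 4 + 7 = 16
v3→v2→v5→v6: 7 + 9 + 7 = 23
v3→v1→v0→v5→v6: 5 + 2 + 8 + 7 = 22
v3→v2→v6: 7 + 8 = 15
v3→v1→v6: 5 + 8 = 13
v3→v1→v4→v0→v5→v6: 5 + 1 + 1 + 8 + 7 = 22
The minimum is 13.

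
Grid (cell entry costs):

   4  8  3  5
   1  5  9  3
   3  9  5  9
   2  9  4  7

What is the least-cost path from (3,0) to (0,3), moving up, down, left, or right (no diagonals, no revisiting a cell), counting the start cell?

Cheapest: r3c0 r2c0 r1c0 r0c0 r0c1 r0c2 r0c3
  2 + 3 + 1 + 4 + 8 + 3 + 5 = 26

26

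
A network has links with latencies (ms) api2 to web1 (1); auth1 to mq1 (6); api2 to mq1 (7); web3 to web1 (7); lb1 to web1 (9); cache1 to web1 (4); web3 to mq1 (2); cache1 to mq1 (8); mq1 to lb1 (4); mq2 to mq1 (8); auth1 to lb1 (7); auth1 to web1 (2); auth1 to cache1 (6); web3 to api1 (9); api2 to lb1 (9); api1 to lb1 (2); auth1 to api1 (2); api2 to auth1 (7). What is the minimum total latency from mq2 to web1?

Some routes from mq2 to web1:
mq2 → mq1 → auth1 → web1: 8 + 6 + 2 = 16
mq2 → mq1 → api2 → web1: 8 + 7 + 1 = 16
mq2 → mq1 → web3 → web1: 8 + 2 + 7 = 17
Best route has total 16 ms.

16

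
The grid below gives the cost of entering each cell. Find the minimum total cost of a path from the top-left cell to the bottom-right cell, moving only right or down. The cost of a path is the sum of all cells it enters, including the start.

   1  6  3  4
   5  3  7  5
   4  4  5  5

23

One optimal route is [0,0] [1,0] [1,1] [2,1] [2,2] [2,3].
Its cost is 1 + 5 + 3 + 4 + 5 + 5 = 23.
(Top row then right column would cost 24.)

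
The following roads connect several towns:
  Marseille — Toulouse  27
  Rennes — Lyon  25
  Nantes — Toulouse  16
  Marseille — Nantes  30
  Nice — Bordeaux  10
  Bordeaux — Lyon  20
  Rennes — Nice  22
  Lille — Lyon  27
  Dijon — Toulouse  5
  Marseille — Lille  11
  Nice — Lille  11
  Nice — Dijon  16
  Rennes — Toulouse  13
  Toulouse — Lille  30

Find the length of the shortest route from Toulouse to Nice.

A few of the Toulouse→Nice routes:
Toulouse - Lille - Nice: 30 + 11 = 41
Toulouse - Marseille - Lille - Nice: 27 + 11 + 11 = 49
Toulouse - Dijon - Nice: 5 + 16 = 21
Toulouse - Rennes - Nice: 13 + 22 = 35
Best route has total 21.

21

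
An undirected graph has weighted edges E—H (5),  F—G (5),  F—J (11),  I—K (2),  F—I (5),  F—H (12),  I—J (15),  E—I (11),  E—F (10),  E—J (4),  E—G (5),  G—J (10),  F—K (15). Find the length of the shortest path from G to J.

9

A few of the G→J routes:
G → J: 10
G → F → J: 5 + 11 = 16
G → E → J: 5 + 4 = 9
Shortest: 9.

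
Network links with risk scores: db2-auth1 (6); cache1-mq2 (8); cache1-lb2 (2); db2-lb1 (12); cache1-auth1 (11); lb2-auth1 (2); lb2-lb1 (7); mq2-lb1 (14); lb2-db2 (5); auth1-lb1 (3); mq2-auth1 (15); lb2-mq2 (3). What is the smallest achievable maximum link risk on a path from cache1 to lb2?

A few of the cache1→lb2 routes:
cache1→auth1→lb2: max(11, 2) = 11
cache1→lb2: max(2) = 2
cache1→auth1→db2→lb2: max(11, 6, 5) = 11
cache1→mq2→lb2: max(8, 3) = 8
Best route has worst link 2.

2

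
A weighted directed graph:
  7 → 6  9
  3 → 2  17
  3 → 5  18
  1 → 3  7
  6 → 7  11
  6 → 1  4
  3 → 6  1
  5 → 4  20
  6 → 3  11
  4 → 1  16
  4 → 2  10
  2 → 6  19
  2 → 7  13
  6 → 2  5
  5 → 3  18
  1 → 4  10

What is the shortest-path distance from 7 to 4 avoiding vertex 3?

Paths from 7 to 4 avoiding 3:
7 -> 6 -> 1 -> 4: 9 + 4 + 10 = 23
Shortest: 23.

23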